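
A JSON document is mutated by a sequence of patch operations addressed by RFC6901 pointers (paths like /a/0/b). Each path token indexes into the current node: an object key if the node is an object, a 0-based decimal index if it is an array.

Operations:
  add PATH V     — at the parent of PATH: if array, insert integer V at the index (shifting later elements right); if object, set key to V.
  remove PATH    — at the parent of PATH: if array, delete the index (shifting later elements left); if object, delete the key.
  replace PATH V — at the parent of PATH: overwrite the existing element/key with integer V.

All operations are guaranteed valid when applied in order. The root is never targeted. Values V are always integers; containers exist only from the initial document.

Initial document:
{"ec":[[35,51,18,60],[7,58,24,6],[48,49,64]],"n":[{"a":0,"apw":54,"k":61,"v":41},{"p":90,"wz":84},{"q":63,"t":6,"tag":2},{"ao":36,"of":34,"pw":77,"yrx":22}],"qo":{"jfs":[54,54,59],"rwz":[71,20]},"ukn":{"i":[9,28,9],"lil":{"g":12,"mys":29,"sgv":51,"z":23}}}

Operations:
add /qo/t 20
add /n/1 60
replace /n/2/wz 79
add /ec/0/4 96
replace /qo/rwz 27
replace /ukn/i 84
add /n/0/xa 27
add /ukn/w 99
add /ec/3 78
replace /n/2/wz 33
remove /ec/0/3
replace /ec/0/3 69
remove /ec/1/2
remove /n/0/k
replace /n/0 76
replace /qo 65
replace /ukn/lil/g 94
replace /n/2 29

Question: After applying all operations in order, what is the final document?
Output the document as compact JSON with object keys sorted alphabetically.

Answer: {"ec":[[35,51,18,69],[7,58,6],[48,49,64],78],"n":[76,60,29,{"q":63,"t":6,"tag":2},{"ao":36,"of":34,"pw":77,"yrx":22}],"qo":65,"ukn":{"i":84,"lil":{"g":94,"mys":29,"sgv":51,"z":23},"w":99}}

Derivation:
After op 1 (add /qo/t 20): {"ec":[[35,51,18,60],[7,58,24,6],[48,49,64]],"n":[{"a":0,"apw":54,"k":61,"v":41},{"p":90,"wz":84},{"q":63,"t":6,"tag":2},{"ao":36,"of":34,"pw":77,"yrx":22}],"qo":{"jfs":[54,54,59],"rwz":[71,20],"t":20},"ukn":{"i":[9,28,9],"lil":{"g":12,"mys":29,"sgv":51,"z":23}}}
After op 2 (add /n/1 60): {"ec":[[35,51,18,60],[7,58,24,6],[48,49,64]],"n":[{"a":0,"apw":54,"k":61,"v":41},60,{"p":90,"wz":84},{"q":63,"t":6,"tag":2},{"ao":36,"of":34,"pw":77,"yrx":22}],"qo":{"jfs":[54,54,59],"rwz":[71,20],"t":20},"ukn":{"i":[9,28,9],"lil":{"g":12,"mys":29,"sgv":51,"z":23}}}
After op 3 (replace /n/2/wz 79): {"ec":[[35,51,18,60],[7,58,24,6],[48,49,64]],"n":[{"a":0,"apw":54,"k":61,"v":41},60,{"p":90,"wz":79},{"q":63,"t":6,"tag":2},{"ao":36,"of":34,"pw":77,"yrx":22}],"qo":{"jfs":[54,54,59],"rwz":[71,20],"t":20},"ukn":{"i":[9,28,9],"lil":{"g":12,"mys":29,"sgv":51,"z":23}}}
After op 4 (add /ec/0/4 96): {"ec":[[35,51,18,60,96],[7,58,24,6],[48,49,64]],"n":[{"a":0,"apw":54,"k":61,"v":41},60,{"p":90,"wz":79},{"q":63,"t":6,"tag":2},{"ao":36,"of":34,"pw":77,"yrx":22}],"qo":{"jfs":[54,54,59],"rwz":[71,20],"t":20},"ukn":{"i":[9,28,9],"lil":{"g":12,"mys":29,"sgv":51,"z":23}}}
After op 5 (replace /qo/rwz 27): {"ec":[[35,51,18,60,96],[7,58,24,6],[48,49,64]],"n":[{"a":0,"apw":54,"k":61,"v":41},60,{"p":90,"wz":79},{"q":63,"t":6,"tag":2},{"ao":36,"of":34,"pw":77,"yrx":22}],"qo":{"jfs":[54,54,59],"rwz":27,"t":20},"ukn":{"i":[9,28,9],"lil":{"g":12,"mys":29,"sgv":51,"z":23}}}
After op 6 (replace /ukn/i 84): {"ec":[[35,51,18,60,96],[7,58,24,6],[48,49,64]],"n":[{"a":0,"apw":54,"k":61,"v":41},60,{"p":90,"wz":79},{"q":63,"t":6,"tag":2},{"ao":36,"of":34,"pw":77,"yrx":22}],"qo":{"jfs":[54,54,59],"rwz":27,"t":20},"ukn":{"i":84,"lil":{"g":12,"mys":29,"sgv":51,"z":23}}}
After op 7 (add /n/0/xa 27): {"ec":[[35,51,18,60,96],[7,58,24,6],[48,49,64]],"n":[{"a":0,"apw":54,"k":61,"v":41,"xa":27},60,{"p":90,"wz":79},{"q":63,"t":6,"tag":2},{"ao":36,"of":34,"pw":77,"yrx":22}],"qo":{"jfs":[54,54,59],"rwz":27,"t":20},"ukn":{"i":84,"lil":{"g":12,"mys":29,"sgv":51,"z":23}}}
After op 8 (add /ukn/w 99): {"ec":[[35,51,18,60,96],[7,58,24,6],[48,49,64]],"n":[{"a":0,"apw":54,"k":61,"v":41,"xa":27},60,{"p":90,"wz":79},{"q":63,"t":6,"tag":2},{"ao":36,"of":34,"pw":77,"yrx":22}],"qo":{"jfs":[54,54,59],"rwz":27,"t":20},"ukn":{"i":84,"lil":{"g":12,"mys":29,"sgv":51,"z":23},"w":99}}
After op 9 (add /ec/3 78): {"ec":[[35,51,18,60,96],[7,58,24,6],[48,49,64],78],"n":[{"a":0,"apw":54,"k":61,"v":41,"xa":27},60,{"p":90,"wz":79},{"q":63,"t":6,"tag":2},{"ao":36,"of":34,"pw":77,"yrx":22}],"qo":{"jfs":[54,54,59],"rwz":27,"t":20},"ukn":{"i":84,"lil":{"g":12,"mys":29,"sgv":51,"z":23},"w":99}}
After op 10 (replace /n/2/wz 33): {"ec":[[35,51,18,60,96],[7,58,24,6],[48,49,64],78],"n":[{"a":0,"apw":54,"k":61,"v":41,"xa":27},60,{"p":90,"wz":33},{"q":63,"t":6,"tag":2},{"ao":36,"of":34,"pw":77,"yrx":22}],"qo":{"jfs":[54,54,59],"rwz":27,"t":20},"ukn":{"i":84,"lil":{"g":12,"mys":29,"sgv":51,"z":23},"w":99}}
After op 11 (remove /ec/0/3): {"ec":[[35,51,18,96],[7,58,24,6],[48,49,64],78],"n":[{"a":0,"apw":54,"k":61,"v":41,"xa":27},60,{"p":90,"wz":33},{"q":63,"t":6,"tag":2},{"ao":36,"of":34,"pw":77,"yrx":22}],"qo":{"jfs":[54,54,59],"rwz":27,"t":20},"ukn":{"i":84,"lil":{"g":12,"mys":29,"sgv":51,"z":23},"w":99}}
After op 12 (replace /ec/0/3 69): {"ec":[[35,51,18,69],[7,58,24,6],[48,49,64],78],"n":[{"a":0,"apw":54,"k":61,"v":41,"xa":27},60,{"p":90,"wz":33},{"q":63,"t":6,"tag":2},{"ao":36,"of":34,"pw":77,"yrx":22}],"qo":{"jfs":[54,54,59],"rwz":27,"t":20},"ukn":{"i":84,"lil":{"g":12,"mys":29,"sgv":51,"z":23},"w":99}}
After op 13 (remove /ec/1/2): {"ec":[[35,51,18,69],[7,58,6],[48,49,64],78],"n":[{"a":0,"apw":54,"k":61,"v":41,"xa":27},60,{"p":90,"wz":33},{"q":63,"t":6,"tag":2},{"ao":36,"of":34,"pw":77,"yrx":22}],"qo":{"jfs":[54,54,59],"rwz":27,"t":20},"ukn":{"i":84,"lil":{"g":12,"mys":29,"sgv":51,"z":23},"w":99}}
After op 14 (remove /n/0/k): {"ec":[[35,51,18,69],[7,58,6],[48,49,64],78],"n":[{"a":0,"apw":54,"v":41,"xa":27},60,{"p":90,"wz":33},{"q":63,"t":6,"tag":2},{"ao":36,"of":34,"pw":77,"yrx":22}],"qo":{"jfs":[54,54,59],"rwz":27,"t":20},"ukn":{"i":84,"lil":{"g":12,"mys":29,"sgv":51,"z":23},"w":99}}
After op 15 (replace /n/0 76): {"ec":[[35,51,18,69],[7,58,6],[48,49,64],78],"n":[76,60,{"p":90,"wz":33},{"q":63,"t":6,"tag":2},{"ao":36,"of":34,"pw":77,"yrx":22}],"qo":{"jfs":[54,54,59],"rwz":27,"t":20},"ukn":{"i":84,"lil":{"g":12,"mys":29,"sgv":51,"z":23},"w":99}}
After op 16 (replace /qo 65): {"ec":[[35,51,18,69],[7,58,6],[48,49,64],78],"n":[76,60,{"p":90,"wz":33},{"q":63,"t":6,"tag":2},{"ao":36,"of":34,"pw":77,"yrx":22}],"qo":65,"ukn":{"i":84,"lil":{"g":12,"mys":29,"sgv":51,"z":23},"w":99}}
After op 17 (replace /ukn/lil/g 94): {"ec":[[35,51,18,69],[7,58,6],[48,49,64],78],"n":[76,60,{"p":90,"wz":33},{"q":63,"t":6,"tag":2},{"ao":36,"of":34,"pw":77,"yrx":22}],"qo":65,"ukn":{"i":84,"lil":{"g":94,"mys":29,"sgv":51,"z":23},"w":99}}
After op 18 (replace /n/2 29): {"ec":[[35,51,18,69],[7,58,6],[48,49,64],78],"n":[76,60,29,{"q":63,"t":6,"tag":2},{"ao":36,"of":34,"pw":77,"yrx":22}],"qo":65,"ukn":{"i":84,"lil":{"g":94,"mys":29,"sgv":51,"z":23},"w":99}}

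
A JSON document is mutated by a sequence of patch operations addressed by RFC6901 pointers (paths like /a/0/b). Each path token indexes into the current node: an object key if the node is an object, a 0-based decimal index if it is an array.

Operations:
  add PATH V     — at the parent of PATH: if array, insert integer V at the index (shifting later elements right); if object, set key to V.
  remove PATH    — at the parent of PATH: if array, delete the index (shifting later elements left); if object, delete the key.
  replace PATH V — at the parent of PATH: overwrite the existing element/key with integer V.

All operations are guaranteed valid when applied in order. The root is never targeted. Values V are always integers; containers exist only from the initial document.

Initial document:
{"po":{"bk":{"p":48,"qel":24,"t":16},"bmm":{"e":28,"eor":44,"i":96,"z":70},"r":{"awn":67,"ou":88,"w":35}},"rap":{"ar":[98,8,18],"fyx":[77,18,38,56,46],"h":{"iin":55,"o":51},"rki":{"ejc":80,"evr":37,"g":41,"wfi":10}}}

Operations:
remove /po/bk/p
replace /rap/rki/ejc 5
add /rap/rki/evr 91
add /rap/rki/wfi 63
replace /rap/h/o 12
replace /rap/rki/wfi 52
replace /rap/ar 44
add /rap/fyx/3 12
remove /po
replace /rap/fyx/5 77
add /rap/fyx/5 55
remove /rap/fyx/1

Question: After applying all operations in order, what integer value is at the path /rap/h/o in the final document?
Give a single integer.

After op 1 (remove /po/bk/p): {"po":{"bk":{"qel":24,"t":16},"bmm":{"e":28,"eor":44,"i":96,"z":70},"r":{"awn":67,"ou":88,"w":35}},"rap":{"ar":[98,8,18],"fyx":[77,18,38,56,46],"h":{"iin":55,"o":51},"rki":{"ejc":80,"evr":37,"g":41,"wfi":10}}}
After op 2 (replace /rap/rki/ejc 5): {"po":{"bk":{"qel":24,"t":16},"bmm":{"e":28,"eor":44,"i":96,"z":70},"r":{"awn":67,"ou":88,"w":35}},"rap":{"ar":[98,8,18],"fyx":[77,18,38,56,46],"h":{"iin":55,"o":51},"rki":{"ejc":5,"evr":37,"g":41,"wfi":10}}}
After op 3 (add /rap/rki/evr 91): {"po":{"bk":{"qel":24,"t":16},"bmm":{"e":28,"eor":44,"i":96,"z":70},"r":{"awn":67,"ou":88,"w":35}},"rap":{"ar":[98,8,18],"fyx":[77,18,38,56,46],"h":{"iin":55,"o":51},"rki":{"ejc":5,"evr":91,"g":41,"wfi":10}}}
After op 4 (add /rap/rki/wfi 63): {"po":{"bk":{"qel":24,"t":16},"bmm":{"e":28,"eor":44,"i":96,"z":70},"r":{"awn":67,"ou":88,"w":35}},"rap":{"ar":[98,8,18],"fyx":[77,18,38,56,46],"h":{"iin":55,"o":51},"rki":{"ejc":5,"evr":91,"g":41,"wfi":63}}}
After op 5 (replace /rap/h/o 12): {"po":{"bk":{"qel":24,"t":16},"bmm":{"e":28,"eor":44,"i":96,"z":70},"r":{"awn":67,"ou":88,"w":35}},"rap":{"ar":[98,8,18],"fyx":[77,18,38,56,46],"h":{"iin":55,"o":12},"rki":{"ejc":5,"evr":91,"g":41,"wfi":63}}}
After op 6 (replace /rap/rki/wfi 52): {"po":{"bk":{"qel":24,"t":16},"bmm":{"e":28,"eor":44,"i":96,"z":70},"r":{"awn":67,"ou":88,"w":35}},"rap":{"ar":[98,8,18],"fyx":[77,18,38,56,46],"h":{"iin":55,"o":12},"rki":{"ejc":5,"evr":91,"g":41,"wfi":52}}}
After op 7 (replace /rap/ar 44): {"po":{"bk":{"qel":24,"t":16},"bmm":{"e":28,"eor":44,"i":96,"z":70},"r":{"awn":67,"ou":88,"w":35}},"rap":{"ar":44,"fyx":[77,18,38,56,46],"h":{"iin":55,"o":12},"rki":{"ejc":5,"evr":91,"g":41,"wfi":52}}}
After op 8 (add /rap/fyx/3 12): {"po":{"bk":{"qel":24,"t":16},"bmm":{"e":28,"eor":44,"i":96,"z":70},"r":{"awn":67,"ou":88,"w":35}},"rap":{"ar":44,"fyx":[77,18,38,12,56,46],"h":{"iin":55,"o":12},"rki":{"ejc":5,"evr":91,"g":41,"wfi":52}}}
After op 9 (remove /po): {"rap":{"ar":44,"fyx":[77,18,38,12,56,46],"h":{"iin":55,"o":12},"rki":{"ejc":5,"evr":91,"g":41,"wfi":52}}}
After op 10 (replace /rap/fyx/5 77): {"rap":{"ar":44,"fyx":[77,18,38,12,56,77],"h":{"iin":55,"o":12},"rki":{"ejc":5,"evr":91,"g":41,"wfi":52}}}
After op 11 (add /rap/fyx/5 55): {"rap":{"ar":44,"fyx":[77,18,38,12,56,55,77],"h":{"iin":55,"o":12},"rki":{"ejc":5,"evr":91,"g":41,"wfi":52}}}
After op 12 (remove /rap/fyx/1): {"rap":{"ar":44,"fyx":[77,38,12,56,55,77],"h":{"iin":55,"o":12},"rki":{"ejc":5,"evr":91,"g":41,"wfi":52}}}
Value at /rap/h/o: 12

Answer: 12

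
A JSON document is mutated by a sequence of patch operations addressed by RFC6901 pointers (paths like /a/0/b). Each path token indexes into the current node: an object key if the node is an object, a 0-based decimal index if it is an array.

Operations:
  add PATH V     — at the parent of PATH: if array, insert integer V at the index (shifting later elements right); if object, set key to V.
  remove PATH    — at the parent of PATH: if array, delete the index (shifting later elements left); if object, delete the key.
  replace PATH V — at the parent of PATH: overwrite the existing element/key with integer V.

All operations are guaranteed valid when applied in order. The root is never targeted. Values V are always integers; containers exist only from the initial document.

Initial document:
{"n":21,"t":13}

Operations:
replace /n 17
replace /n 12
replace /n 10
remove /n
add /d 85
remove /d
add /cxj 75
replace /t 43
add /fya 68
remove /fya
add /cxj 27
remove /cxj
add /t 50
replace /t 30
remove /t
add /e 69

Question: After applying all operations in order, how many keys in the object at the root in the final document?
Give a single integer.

After op 1 (replace /n 17): {"n":17,"t":13}
After op 2 (replace /n 12): {"n":12,"t":13}
After op 3 (replace /n 10): {"n":10,"t":13}
After op 4 (remove /n): {"t":13}
After op 5 (add /d 85): {"d":85,"t":13}
After op 6 (remove /d): {"t":13}
After op 7 (add /cxj 75): {"cxj":75,"t":13}
After op 8 (replace /t 43): {"cxj":75,"t":43}
After op 9 (add /fya 68): {"cxj":75,"fya":68,"t":43}
After op 10 (remove /fya): {"cxj":75,"t":43}
After op 11 (add /cxj 27): {"cxj":27,"t":43}
After op 12 (remove /cxj): {"t":43}
After op 13 (add /t 50): {"t":50}
After op 14 (replace /t 30): {"t":30}
After op 15 (remove /t): {}
After op 16 (add /e 69): {"e":69}
Size at the root: 1

Answer: 1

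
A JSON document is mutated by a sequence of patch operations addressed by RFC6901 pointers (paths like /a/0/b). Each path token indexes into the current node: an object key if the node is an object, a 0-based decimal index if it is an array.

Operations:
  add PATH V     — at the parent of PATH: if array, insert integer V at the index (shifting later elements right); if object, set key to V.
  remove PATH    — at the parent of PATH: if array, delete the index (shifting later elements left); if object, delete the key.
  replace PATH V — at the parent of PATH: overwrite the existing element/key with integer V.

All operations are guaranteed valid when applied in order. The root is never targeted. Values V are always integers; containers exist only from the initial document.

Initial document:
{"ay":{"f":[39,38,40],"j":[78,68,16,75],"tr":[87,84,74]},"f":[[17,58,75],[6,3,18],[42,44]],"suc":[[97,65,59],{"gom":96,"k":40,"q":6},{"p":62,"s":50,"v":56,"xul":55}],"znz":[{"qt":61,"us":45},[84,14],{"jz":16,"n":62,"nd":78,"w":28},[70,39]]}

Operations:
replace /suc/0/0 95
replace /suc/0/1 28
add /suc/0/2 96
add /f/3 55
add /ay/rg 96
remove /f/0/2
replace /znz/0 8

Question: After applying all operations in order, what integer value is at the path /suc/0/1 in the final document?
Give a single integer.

Answer: 28

Derivation:
After op 1 (replace /suc/0/0 95): {"ay":{"f":[39,38,40],"j":[78,68,16,75],"tr":[87,84,74]},"f":[[17,58,75],[6,3,18],[42,44]],"suc":[[95,65,59],{"gom":96,"k":40,"q":6},{"p":62,"s":50,"v":56,"xul":55}],"znz":[{"qt":61,"us":45},[84,14],{"jz":16,"n":62,"nd":78,"w":28},[70,39]]}
After op 2 (replace /suc/0/1 28): {"ay":{"f":[39,38,40],"j":[78,68,16,75],"tr":[87,84,74]},"f":[[17,58,75],[6,3,18],[42,44]],"suc":[[95,28,59],{"gom":96,"k":40,"q":6},{"p":62,"s":50,"v":56,"xul":55}],"znz":[{"qt":61,"us":45},[84,14],{"jz":16,"n":62,"nd":78,"w":28},[70,39]]}
After op 3 (add /suc/0/2 96): {"ay":{"f":[39,38,40],"j":[78,68,16,75],"tr":[87,84,74]},"f":[[17,58,75],[6,3,18],[42,44]],"suc":[[95,28,96,59],{"gom":96,"k":40,"q":6},{"p":62,"s":50,"v":56,"xul":55}],"znz":[{"qt":61,"us":45},[84,14],{"jz":16,"n":62,"nd":78,"w":28},[70,39]]}
After op 4 (add /f/3 55): {"ay":{"f":[39,38,40],"j":[78,68,16,75],"tr":[87,84,74]},"f":[[17,58,75],[6,3,18],[42,44],55],"suc":[[95,28,96,59],{"gom":96,"k":40,"q":6},{"p":62,"s":50,"v":56,"xul":55}],"znz":[{"qt":61,"us":45},[84,14],{"jz":16,"n":62,"nd":78,"w":28},[70,39]]}
After op 5 (add /ay/rg 96): {"ay":{"f":[39,38,40],"j":[78,68,16,75],"rg":96,"tr":[87,84,74]},"f":[[17,58,75],[6,3,18],[42,44],55],"suc":[[95,28,96,59],{"gom":96,"k":40,"q":6},{"p":62,"s":50,"v":56,"xul":55}],"znz":[{"qt":61,"us":45},[84,14],{"jz":16,"n":62,"nd":78,"w":28},[70,39]]}
After op 6 (remove /f/0/2): {"ay":{"f":[39,38,40],"j":[78,68,16,75],"rg":96,"tr":[87,84,74]},"f":[[17,58],[6,3,18],[42,44],55],"suc":[[95,28,96,59],{"gom":96,"k":40,"q":6},{"p":62,"s":50,"v":56,"xul":55}],"znz":[{"qt":61,"us":45},[84,14],{"jz":16,"n":62,"nd":78,"w":28},[70,39]]}
After op 7 (replace /znz/0 8): {"ay":{"f":[39,38,40],"j":[78,68,16,75],"rg":96,"tr":[87,84,74]},"f":[[17,58],[6,3,18],[42,44],55],"suc":[[95,28,96,59],{"gom":96,"k":40,"q":6},{"p":62,"s":50,"v":56,"xul":55}],"znz":[8,[84,14],{"jz":16,"n":62,"nd":78,"w":28},[70,39]]}
Value at /suc/0/1: 28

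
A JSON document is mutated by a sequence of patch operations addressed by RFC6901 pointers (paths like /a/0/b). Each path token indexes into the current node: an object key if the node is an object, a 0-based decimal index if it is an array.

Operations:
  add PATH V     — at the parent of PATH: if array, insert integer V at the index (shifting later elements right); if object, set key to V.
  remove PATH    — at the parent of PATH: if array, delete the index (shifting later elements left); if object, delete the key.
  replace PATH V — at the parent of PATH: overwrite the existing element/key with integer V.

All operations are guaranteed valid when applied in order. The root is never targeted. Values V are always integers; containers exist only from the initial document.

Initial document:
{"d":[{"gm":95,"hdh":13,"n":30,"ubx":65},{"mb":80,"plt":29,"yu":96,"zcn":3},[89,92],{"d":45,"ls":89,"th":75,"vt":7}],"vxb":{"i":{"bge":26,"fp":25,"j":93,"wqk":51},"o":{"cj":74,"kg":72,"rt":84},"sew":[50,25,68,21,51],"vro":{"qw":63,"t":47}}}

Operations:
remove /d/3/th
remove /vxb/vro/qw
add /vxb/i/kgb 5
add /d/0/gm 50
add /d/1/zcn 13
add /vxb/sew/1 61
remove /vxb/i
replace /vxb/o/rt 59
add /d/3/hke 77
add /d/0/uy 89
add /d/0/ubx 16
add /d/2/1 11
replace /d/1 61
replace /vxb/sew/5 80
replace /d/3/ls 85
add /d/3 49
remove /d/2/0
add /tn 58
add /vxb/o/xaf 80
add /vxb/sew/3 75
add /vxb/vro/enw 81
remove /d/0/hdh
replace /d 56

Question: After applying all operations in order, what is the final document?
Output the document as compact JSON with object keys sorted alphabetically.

Answer: {"d":56,"tn":58,"vxb":{"o":{"cj":74,"kg":72,"rt":59,"xaf":80},"sew":[50,61,25,75,68,21,80],"vro":{"enw":81,"t":47}}}

Derivation:
After op 1 (remove /d/3/th): {"d":[{"gm":95,"hdh":13,"n":30,"ubx":65},{"mb":80,"plt":29,"yu":96,"zcn":3},[89,92],{"d":45,"ls":89,"vt":7}],"vxb":{"i":{"bge":26,"fp":25,"j":93,"wqk":51},"o":{"cj":74,"kg":72,"rt":84},"sew":[50,25,68,21,51],"vro":{"qw":63,"t":47}}}
After op 2 (remove /vxb/vro/qw): {"d":[{"gm":95,"hdh":13,"n":30,"ubx":65},{"mb":80,"plt":29,"yu":96,"zcn":3},[89,92],{"d":45,"ls":89,"vt":7}],"vxb":{"i":{"bge":26,"fp":25,"j":93,"wqk":51},"o":{"cj":74,"kg":72,"rt":84},"sew":[50,25,68,21,51],"vro":{"t":47}}}
After op 3 (add /vxb/i/kgb 5): {"d":[{"gm":95,"hdh":13,"n":30,"ubx":65},{"mb":80,"plt":29,"yu":96,"zcn":3},[89,92],{"d":45,"ls":89,"vt":7}],"vxb":{"i":{"bge":26,"fp":25,"j":93,"kgb":5,"wqk":51},"o":{"cj":74,"kg":72,"rt":84},"sew":[50,25,68,21,51],"vro":{"t":47}}}
After op 4 (add /d/0/gm 50): {"d":[{"gm":50,"hdh":13,"n":30,"ubx":65},{"mb":80,"plt":29,"yu":96,"zcn":3},[89,92],{"d":45,"ls":89,"vt":7}],"vxb":{"i":{"bge":26,"fp":25,"j":93,"kgb":5,"wqk":51},"o":{"cj":74,"kg":72,"rt":84},"sew":[50,25,68,21,51],"vro":{"t":47}}}
After op 5 (add /d/1/zcn 13): {"d":[{"gm":50,"hdh":13,"n":30,"ubx":65},{"mb":80,"plt":29,"yu":96,"zcn":13},[89,92],{"d":45,"ls":89,"vt":7}],"vxb":{"i":{"bge":26,"fp":25,"j":93,"kgb":5,"wqk":51},"o":{"cj":74,"kg":72,"rt":84},"sew":[50,25,68,21,51],"vro":{"t":47}}}
After op 6 (add /vxb/sew/1 61): {"d":[{"gm":50,"hdh":13,"n":30,"ubx":65},{"mb":80,"plt":29,"yu":96,"zcn":13},[89,92],{"d":45,"ls":89,"vt":7}],"vxb":{"i":{"bge":26,"fp":25,"j":93,"kgb":5,"wqk":51},"o":{"cj":74,"kg":72,"rt":84},"sew":[50,61,25,68,21,51],"vro":{"t":47}}}
After op 7 (remove /vxb/i): {"d":[{"gm":50,"hdh":13,"n":30,"ubx":65},{"mb":80,"plt":29,"yu":96,"zcn":13},[89,92],{"d":45,"ls":89,"vt":7}],"vxb":{"o":{"cj":74,"kg":72,"rt":84},"sew":[50,61,25,68,21,51],"vro":{"t":47}}}
After op 8 (replace /vxb/o/rt 59): {"d":[{"gm":50,"hdh":13,"n":30,"ubx":65},{"mb":80,"plt":29,"yu":96,"zcn":13},[89,92],{"d":45,"ls":89,"vt":7}],"vxb":{"o":{"cj":74,"kg":72,"rt":59},"sew":[50,61,25,68,21,51],"vro":{"t":47}}}
After op 9 (add /d/3/hke 77): {"d":[{"gm":50,"hdh":13,"n":30,"ubx":65},{"mb":80,"plt":29,"yu":96,"zcn":13},[89,92],{"d":45,"hke":77,"ls":89,"vt":7}],"vxb":{"o":{"cj":74,"kg":72,"rt":59},"sew":[50,61,25,68,21,51],"vro":{"t":47}}}
After op 10 (add /d/0/uy 89): {"d":[{"gm":50,"hdh":13,"n":30,"ubx":65,"uy":89},{"mb":80,"plt":29,"yu":96,"zcn":13},[89,92],{"d":45,"hke":77,"ls":89,"vt":7}],"vxb":{"o":{"cj":74,"kg":72,"rt":59},"sew":[50,61,25,68,21,51],"vro":{"t":47}}}
After op 11 (add /d/0/ubx 16): {"d":[{"gm":50,"hdh":13,"n":30,"ubx":16,"uy":89},{"mb":80,"plt":29,"yu":96,"zcn":13},[89,92],{"d":45,"hke":77,"ls":89,"vt":7}],"vxb":{"o":{"cj":74,"kg":72,"rt":59},"sew":[50,61,25,68,21,51],"vro":{"t":47}}}
After op 12 (add /d/2/1 11): {"d":[{"gm":50,"hdh":13,"n":30,"ubx":16,"uy":89},{"mb":80,"plt":29,"yu":96,"zcn":13},[89,11,92],{"d":45,"hke":77,"ls":89,"vt":7}],"vxb":{"o":{"cj":74,"kg":72,"rt":59},"sew":[50,61,25,68,21,51],"vro":{"t":47}}}
After op 13 (replace /d/1 61): {"d":[{"gm":50,"hdh":13,"n":30,"ubx":16,"uy":89},61,[89,11,92],{"d":45,"hke":77,"ls":89,"vt":7}],"vxb":{"o":{"cj":74,"kg":72,"rt":59},"sew":[50,61,25,68,21,51],"vro":{"t":47}}}
After op 14 (replace /vxb/sew/5 80): {"d":[{"gm":50,"hdh":13,"n":30,"ubx":16,"uy":89},61,[89,11,92],{"d":45,"hke":77,"ls":89,"vt":7}],"vxb":{"o":{"cj":74,"kg":72,"rt":59},"sew":[50,61,25,68,21,80],"vro":{"t":47}}}
After op 15 (replace /d/3/ls 85): {"d":[{"gm":50,"hdh":13,"n":30,"ubx":16,"uy":89},61,[89,11,92],{"d":45,"hke":77,"ls":85,"vt":7}],"vxb":{"o":{"cj":74,"kg":72,"rt":59},"sew":[50,61,25,68,21,80],"vro":{"t":47}}}
After op 16 (add /d/3 49): {"d":[{"gm":50,"hdh":13,"n":30,"ubx":16,"uy":89},61,[89,11,92],49,{"d":45,"hke":77,"ls":85,"vt":7}],"vxb":{"o":{"cj":74,"kg":72,"rt":59},"sew":[50,61,25,68,21,80],"vro":{"t":47}}}
After op 17 (remove /d/2/0): {"d":[{"gm":50,"hdh":13,"n":30,"ubx":16,"uy":89},61,[11,92],49,{"d":45,"hke":77,"ls":85,"vt":7}],"vxb":{"o":{"cj":74,"kg":72,"rt":59},"sew":[50,61,25,68,21,80],"vro":{"t":47}}}
After op 18 (add /tn 58): {"d":[{"gm":50,"hdh":13,"n":30,"ubx":16,"uy":89},61,[11,92],49,{"d":45,"hke":77,"ls":85,"vt":7}],"tn":58,"vxb":{"o":{"cj":74,"kg":72,"rt":59},"sew":[50,61,25,68,21,80],"vro":{"t":47}}}
After op 19 (add /vxb/o/xaf 80): {"d":[{"gm":50,"hdh":13,"n":30,"ubx":16,"uy":89},61,[11,92],49,{"d":45,"hke":77,"ls":85,"vt":7}],"tn":58,"vxb":{"o":{"cj":74,"kg":72,"rt":59,"xaf":80},"sew":[50,61,25,68,21,80],"vro":{"t":47}}}
After op 20 (add /vxb/sew/3 75): {"d":[{"gm":50,"hdh":13,"n":30,"ubx":16,"uy":89},61,[11,92],49,{"d":45,"hke":77,"ls":85,"vt":7}],"tn":58,"vxb":{"o":{"cj":74,"kg":72,"rt":59,"xaf":80},"sew":[50,61,25,75,68,21,80],"vro":{"t":47}}}
After op 21 (add /vxb/vro/enw 81): {"d":[{"gm":50,"hdh":13,"n":30,"ubx":16,"uy":89},61,[11,92],49,{"d":45,"hke":77,"ls":85,"vt":7}],"tn":58,"vxb":{"o":{"cj":74,"kg":72,"rt":59,"xaf":80},"sew":[50,61,25,75,68,21,80],"vro":{"enw":81,"t":47}}}
After op 22 (remove /d/0/hdh): {"d":[{"gm":50,"n":30,"ubx":16,"uy":89},61,[11,92],49,{"d":45,"hke":77,"ls":85,"vt":7}],"tn":58,"vxb":{"o":{"cj":74,"kg":72,"rt":59,"xaf":80},"sew":[50,61,25,75,68,21,80],"vro":{"enw":81,"t":47}}}
After op 23 (replace /d 56): {"d":56,"tn":58,"vxb":{"o":{"cj":74,"kg":72,"rt":59,"xaf":80},"sew":[50,61,25,75,68,21,80],"vro":{"enw":81,"t":47}}}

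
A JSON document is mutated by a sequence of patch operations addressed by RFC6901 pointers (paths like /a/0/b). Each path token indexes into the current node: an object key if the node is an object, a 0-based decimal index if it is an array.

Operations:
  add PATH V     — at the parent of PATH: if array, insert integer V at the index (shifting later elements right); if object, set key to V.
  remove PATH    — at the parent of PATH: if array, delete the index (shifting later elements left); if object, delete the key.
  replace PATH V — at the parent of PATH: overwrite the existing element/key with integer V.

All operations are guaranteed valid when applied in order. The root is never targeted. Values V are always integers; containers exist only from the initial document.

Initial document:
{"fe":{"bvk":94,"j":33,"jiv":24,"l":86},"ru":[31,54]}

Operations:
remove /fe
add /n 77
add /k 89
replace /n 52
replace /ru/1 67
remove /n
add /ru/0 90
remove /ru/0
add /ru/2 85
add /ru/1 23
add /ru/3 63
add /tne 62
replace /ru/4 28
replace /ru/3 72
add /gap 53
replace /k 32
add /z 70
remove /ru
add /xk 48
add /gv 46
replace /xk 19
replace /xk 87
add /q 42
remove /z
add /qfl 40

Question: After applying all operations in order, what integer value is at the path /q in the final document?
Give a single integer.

Answer: 42

Derivation:
After op 1 (remove /fe): {"ru":[31,54]}
After op 2 (add /n 77): {"n":77,"ru":[31,54]}
After op 3 (add /k 89): {"k":89,"n":77,"ru":[31,54]}
After op 4 (replace /n 52): {"k":89,"n":52,"ru":[31,54]}
After op 5 (replace /ru/1 67): {"k":89,"n":52,"ru":[31,67]}
After op 6 (remove /n): {"k":89,"ru":[31,67]}
After op 7 (add /ru/0 90): {"k":89,"ru":[90,31,67]}
After op 8 (remove /ru/0): {"k":89,"ru":[31,67]}
After op 9 (add /ru/2 85): {"k":89,"ru":[31,67,85]}
After op 10 (add /ru/1 23): {"k":89,"ru":[31,23,67,85]}
After op 11 (add /ru/3 63): {"k":89,"ru":[31,23,67,63,85]}
After op 12 (add /tne 62): {"k":89,"ru":[31,23,67,63,85],"tne":62}
After op 13 (replace /ru/4 28): {"k":89,"ru":[31,23,67,63,28],"tne":62}
After op 14 (replace /ru/3 72): {"k":89,"ru":[31,23,67,72,28],"tne":62}
After op 15 (add /gap 53): {"gap":53,"k":89,"ru":[31,23,67,72,28],"tne":62}
After op 16 (replace /k 32): {"gap":53,"k":32,"ru":[31,23,67,72,28],"tne":62}
After op 17 (add /z 70): {"gap":53,"k":32,"ru":[31,23,67,72,28],"tne":62,"z":70}
After op 18 (remove /ru): {"gap":53,"k":32,"tne":62,"z":70}
After op 19 (add /xk 48): {"gap":53,"k":32,"tne":62,"xk":48,"z":70}
After op 20 (add /gv 46): {"gap":53,"gv":46,"k":32,"tne":62,"xk":48,"z":70}
After op 21 (replace /xk 19): {"gap":53,"gv":46,"k":32,"tne":62,"xk":19,"z":70}
After op 22 (replace /xk 87): {"gap":53,"gv":46,"k":32,"tne":62,"xk":87,"z":70}
After op 23 (add /q 42): {"gap":53,"gv":46,"k":32,"q":42,"tne":62,"xk":87,"z":70}
After op 24 (remove /z): {"gap":53,"gv":46,"k":32,"q":42,"tne":62,"xk":87}
After op 25 (add /qfl 40): {"gap":53,"gv":46,"k":32,"q":42,"qfl":40,"tne":62,"xk":87}
Value at /q: 42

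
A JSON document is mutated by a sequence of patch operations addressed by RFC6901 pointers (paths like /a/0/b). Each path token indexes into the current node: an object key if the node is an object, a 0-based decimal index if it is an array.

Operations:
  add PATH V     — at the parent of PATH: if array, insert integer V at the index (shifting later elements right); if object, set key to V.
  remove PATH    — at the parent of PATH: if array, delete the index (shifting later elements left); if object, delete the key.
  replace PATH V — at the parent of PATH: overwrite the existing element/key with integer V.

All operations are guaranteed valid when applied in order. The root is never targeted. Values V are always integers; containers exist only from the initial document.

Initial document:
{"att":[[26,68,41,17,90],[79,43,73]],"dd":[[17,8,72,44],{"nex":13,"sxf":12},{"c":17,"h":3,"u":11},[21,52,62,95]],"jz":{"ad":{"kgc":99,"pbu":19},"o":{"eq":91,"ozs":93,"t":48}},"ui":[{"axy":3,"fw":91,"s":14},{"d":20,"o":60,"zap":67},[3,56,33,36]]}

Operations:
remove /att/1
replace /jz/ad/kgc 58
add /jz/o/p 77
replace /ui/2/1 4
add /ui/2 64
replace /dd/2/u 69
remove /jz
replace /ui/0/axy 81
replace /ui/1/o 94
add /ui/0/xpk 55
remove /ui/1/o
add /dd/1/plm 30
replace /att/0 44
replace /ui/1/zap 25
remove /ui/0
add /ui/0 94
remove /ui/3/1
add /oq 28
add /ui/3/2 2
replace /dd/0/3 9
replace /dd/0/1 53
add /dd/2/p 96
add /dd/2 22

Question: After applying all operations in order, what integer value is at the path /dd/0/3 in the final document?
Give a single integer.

Answer: 9

Derivation:
After op 1 (remove /att/1): {"att":[[26,68,41,17,90]],"dd":[[17,8,72,44],{"nex":13,"sxf":12},{"c":17,"h":3,"u":11},[21,52,62,95]],"jz":{"ad":{"kgc":99,"pbu":19},"o":{"eq":91,"ozs":93,"t":48}},"ui":[{"axy":3,"fw":91,"s":14},{"d":20,"o":60,"zap":67},[3,56,33,36]]}
After op 2 (replace /jz/ad/kgc 58): {"att":[[26,68,41,17,90]],"dd":[[17,8,72,44],{"nex":13,"sxf":12},{"c":17,"h":3,"u":11},[21,52,62,95]],"jz":{"ad":{"kgc":58,"pbu":19},"o":{"eq":91,"ozs":93,"t":48}},"ui":[{"axy":3,"fw":91,"s":14},{"d":20,"o":60,"zap":67},[3,56,33,36]]}
After op 3 (add /jz/o/p 77): {"att":[[26,68,41,17,90]],"dd":[[17,8,72,44],{"nex":13,"sxf":12},{"c":17,"h":3,"u":11},[21,52,62,95]],"jz":{"ad":{"kgc":58,"pbu":19},"o":{"eq":91,"ozs":93,"p":77,"t":48}},"ui":[{"axy":3,"fw":91,"s":14},{"d":20,"o":60,"zap":67},[3,56,33,36]]}
After op 4 (replace /ui/2/1 4): {"att":[[26,68,41,17,90]],"dd":[[17,8,72,44],{"nex":13,"sxf":12},{"c":17,"h":3,"u":11},[21,52,62,95]],"jz":{"ad":{"kgc":58,"pbu":19},"o":{"eq":91,"ozs":93,"p":77,"t":48}},"ui":[{"axy":3,"fw":91,"s":14},{"d":20,"o":60,"zap":67},[3,4,33,36]]}
After op 5 (add /ui/2 64): {"att":[[26,68,41,17,90]],"dd":[[17,8,72,44],{"nex":13,"sxf":12},{"c":17,"h":3,"u":11},[21,52,62,95]],"jz":{"ad":{"kgc":58,"pbu":19},"o":{"eq":91,"ozs":93,"p":77,"t":48}},"ui":[{"axy":3,"fw":91,"s":14},{"d":20,"o":60,"zap":67},64,[3,4,33,36]]}
After op 6 (replace /dd/2/u 69): {"att":[[26,68,41,17,90]],"dd":[[17,8,72,44],{"nex":13,"sxf":12},{"c":17,"h":3,"u":69},[21,52,62,95]],"jz":{"ad":{"kgc":58,"pbu":19},"o":{"eq":91,"ozs":93,"p":77,"t":48}},"ui":[{"axy":3,"fw":91,"s":14},{"d":20,"o":60,"zap":67},64,[3,4,33,36]]}
After op 7 (remove /jz): {"att":[[26,68,41,17,90]],"dd":[[17,8,72,44],{"nex":13,"sxf":12},{"c":17,"h":3,"u":69},[21,52,62,95]],"ui":[{"axy":3,"fw":91,"s":14},{"d":20,"o":60,"zap":67},64,[3,4,33,36]]}
After op 8 (replace /ui/0/axy 81): {"att":[[26,68,41,17,90]],"dd":[[17,8,72,44],{"nex":13,"sxf":12},{"c":17,"h":3,"u":69},[21,52,62,95]],"ui":[{"axy":81,"fw":91,"s":14},{"d":20,"o":60,"zap":67},64,[3,4,33,36]]}
After op 9 (replace /ui/1/o 94): {"att":[[26,68,41,17,90]],"dd":[[17,8,72,44],{"nex":13,"sxf":12},{"c":17,"h":3,"u":69},[21,52,62,95]],"ui":[{"axy":81,"fw":91,"s":14},{"d":20,"o":94,"zap":67},64,[3,4,33,36]]}
After op 10 (add /ui/0/xpk 55): {"att":[[26,68,41,17,90]],"dd":[[17,8,72,44],{"nex":13,"sxf":12},{"c":17,"h":3,"u":69},[21,52,62,95]],"ui":[{"axy":81,"fw":91,"s":14,"xpk":55},{"d":20,"o":94,"zap":67},64,[3,4,33,36]]}
After op 11 (remove /ui/1/o): {"att":[[26,68,41,17,90]],"dd":[[17,8,72,44],{"nex":13,"sxf":12},{"c":17,"h":3,"u":69},[21,52,62,95]],"ui":[{"axy":81,"fw":91,"s":14,"xpk":55},{"d":20,"zap":67},64,[3,4,33,36]]}
After op 12 (add /dd/1/plm 30): {"att":[[26,68,41,17,90]],"dd":[[17,8,72,44],{"nex":13,"plm":30,"sxf":12},{"c":17,"h":3,"u":69},[21,52,62,95]],"ui":[{"axy":81,"fw":91,"s":14,"xpk":55},{"d":20,"zap":67},64,[3,4,33,36]]}
After op 13 (replace /att/0 44): {"att":[44],"dd":[[17,8,72,44],{"nex":13,"plm":30,"sxf":12},{"c":17,"h":3,"u":69},[21,52,62,95]],"ui":[{"axy":81,"fw":91,"s":14,"xpk":55},{"d":20,"zap":67},64,[3,4,33,36]]}
After op 14 (replace /ui/1/zap 25): {"att":[44],"dd":[[17,8,72,44],{"nex":13,"plm":30,"sxf":12},{"c":17,"h":3,"u":69},[21,52,62,95]],"ui":[{"axy":81,"fw":91,"s":14,"xpk":55},{"d":20,"zap":25},64,[3,4,33,36]]}
After op 15 (remove /ui/0): {"att":[44],"dd":[[17,8,72,44],{"nex":13,"plm":30,"sxf":12},{"c":17,"h":3,"u":69},[21,52,62,95]],"ui":[{"d":20,"zap":25},64,[3,4,33,36]]}
After op 16 (add /ui/0 94): {"att":[44],"dd":[[17,8,72,44],{"nex":13,"plm":30,"sxf":12},{"c":17,"h":3,"u":69},[21,52,62,95]],"ui":[94,{"d":20,"zap":25},64,[3,4,33,36]]}
After op 17 (remove /ui/3/1): {"att":[44],"dd":[[17,8,72,44],{"nex":13,"plm":30,"sxf":12},{"c":17,"h":3,"u":69},[21,52,62,95]],"ui":[94,{"d":20,"zap":25},64,[3,33,36]]}
After op 18 (add /oq 28): {"att":[44],"dd":[[17,8,72,44],{"nex":13,"plm":30,"sxf":12},{"c":17,"h":3,"u":69},[21,52,62,95]],"oq":28,"ui":[94,{"d":20,"zap":25},64,[3,33,36]]}
After op 19 (add /ui/3/2 2): {"att":[44],"dd":[[17,8,72,44],{"nex":13,"plm":30,"sxf":12},{"c":17,"h":3,"u":69},[21,52,62,95]],"oq":28,"ui":[94,{"d":20,"zap":25},64,[3,33,2,36]]}
After op 20 (replace /dd/0/3 9): {"att":[44],"dd":[[17,8,72,9],{"nex":13,"plm":30,"sxf":12},{"c":17,"h":3,"u":69},[21,52,62,95]],"oq":28,"ui":[94,{"d":20,"zap":25},64,[3,33,2,36]]}
After op 21 (replace /dd/0/1 53): {"att":[44],"dd":[[17,53,72,9],{"nex":13,"plm":30,"sxf":12},{"c":17,"h":3,"u":69},[21,52,62,95]],"oq":28,"ui":[94,{"d":20,"zap":25},64,[3,33,2,36]]}
After op 22 (add /dd/2/p 96): {"att":[44],"dd":[[17,53,72,9],{"nex":13,"plm":30,"sxf":12},{"c":17,"h":3,"p":96,"u":69},[21,52,62,95]],"oq":28,"ui":[94,{"d":20,"zap":25},64,[3,33,2,36]]}
After op 23 (add /dd/2 22): {"att":[44],"dd":[[17,53,72,9],{"nex":13,"plm":30,"sxf":12},22,{"c":17,"h":3,"p":96,"u":69},[21,52,62,95]],"oq":28,"ui":[94,{"d":20,"zap":25},64,[3,33,2,36]]}
Value at /dd/0/3: 9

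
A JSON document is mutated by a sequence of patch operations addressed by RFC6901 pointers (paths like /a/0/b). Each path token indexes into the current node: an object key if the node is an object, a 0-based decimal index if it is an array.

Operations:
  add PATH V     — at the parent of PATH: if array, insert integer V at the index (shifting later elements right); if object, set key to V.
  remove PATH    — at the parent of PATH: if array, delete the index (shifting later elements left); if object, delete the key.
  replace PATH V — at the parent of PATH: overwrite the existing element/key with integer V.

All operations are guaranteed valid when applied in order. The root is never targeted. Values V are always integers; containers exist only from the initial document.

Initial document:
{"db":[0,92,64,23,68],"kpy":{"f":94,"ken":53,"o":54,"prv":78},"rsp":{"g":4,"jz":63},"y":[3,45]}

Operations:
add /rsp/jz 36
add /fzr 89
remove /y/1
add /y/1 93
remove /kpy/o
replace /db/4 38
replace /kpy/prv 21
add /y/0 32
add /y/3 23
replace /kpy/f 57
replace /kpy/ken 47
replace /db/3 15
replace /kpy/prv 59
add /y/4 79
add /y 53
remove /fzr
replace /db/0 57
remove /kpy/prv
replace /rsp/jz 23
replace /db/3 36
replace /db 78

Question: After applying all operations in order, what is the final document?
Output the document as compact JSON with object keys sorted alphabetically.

After op 1 (add /rsp/jz 36): {"db":[0,92,64,23,68],"kpy":{"f":94,"ken":53,"o":54,"prv":78},"rsp":{"g":4,"jz":36},"y":[3,45]}
After op 2 (add /fzr 89): {"db":[0,92,64,23,68],"fzr":89,"kpy":{"f":94,"ken":53,"o":54,"prv":78},"rsp":{"g":4,"jz":36},"y":[3,45]}
After op 3 (remove /y/1): {"db":[0,92,64,23,68],"fzr":89,"kpy":{"f":94,"ken":53,"o":54,"prv":78},"rsp":{"g":4,"jz":36},"y":[3]}
After op 4 (add /y/1 93): {"db":[0,92,64,23,68],"fzr":89,"kpy":{"f":94,"ken":53,"o":54,"prv":78},"rsp":{"g":4,"jz":36},"y":[3,93]}
After op 5 (remove /kpy/o): {"db":[0,92,64,23,68],"fzr":89,"kpy":{"f":94,"ken":53,"prv":78},"rsp":{"g":4,"jz":36},"y":[3,93]}
After op 6 (replace /db/4 38): {"db":[0,92,64,23,38],"fzr":89,"kpy":{"f":94,"ken":53,"prv":78},"rsp":{"g":4,"jz":36},"y":[3,93]}
After op 7 (replace /kpy/prv 21): {"db":[0,92,64,23,38],"fzr":89,"kpy":{"f":94,"ken":53,"prv":21},"rsp":{"g":4,"jz":36},"y":[3,93]}
After op 8 (add /y/0 32): {"db":[0,92,64,23,38],"fzr":89,"kpy":{"f":94,"ken":53,"prv":21},"rsp":{"g":4,"jz":36},"y":[32,3,93]}
After op 9 (add /y/3 23): {"db":[0,92,64,23,38],"fzr":89,"kpy":{"f":94,"ken":53,"prv":21},"rsp":{"g":4,"jz":36},"y":[32,3,93,23]}
After op 10 (replace /kpy/f 57): {"db":[0,92,64,23,38],"fzr":89,"kpy":{"f":57,"ken":53,"prv":21},"rsp":{"g":4,"jz":36},"y":[32,3,93,23]}
After op 11 (replace /kpy/ken 47): {"db":[0,92,64,23,38],"fzr":89,"kpy":{"f":57,"ken":47,"prv":21},"rsp":{"g":4,"jz":36},"y":[32,3,93,23]}
After op 12 (replace /db/3 15): {"db":[0,92,64,15,38],"fzr":89,"kpy":{"f":57,"ken":47,"prv":21},"rsp":{"g":4,"jz":36},"y":[32,3,93,23]}
After op 13 (replace /kpy/prv 59): {"db":[0,92,64,15,38],"fzr":89,"kpy":{"f":57,"ken":47,"prv":59},"rsp":{"g":4,"jz":36},"y":[32,3,93,23]}
After op 14 (add /y/4 79): {"db":[0,92,64,15,38],"fzr":89,"kpy":{"f":57,"ken":47,"prv":59},"rsp":{"g":4,"jz":36},"y":[32,3,93,23,79]}
After op 15 (add /y 53): {"db":[0,92,64,15,38],"fzr":89,"kpy":{"f":57,"ken":47,"prv":59},"rsp":{"g":4,"jz":36},"y":53}
After op 16 (remove /fzr): {"db":[0,92,64,15,38],"kpy":{"f":57,"ken":47,"prv":59},"rsp":{"g":4,"jz":36},"y":53}
After op 17 (replace /db/0 57): {"db":[57,92,64,15,38],"kpy":{"f":57,"ken":47,"prv":59},"rsp":{"g":4,"jz":36},"y":53}
After op 18 (remove /kpy/prv): {"db":[57,92,64,15,38],"kpy":{"f":57,"ken":47},"rsp":{"g":4,"jz":36},"y":53}
After op 19 (replace /rsp/jz 23): {"db":[57,92,64,15,38],"kpy":{"f":57,"ken":47},"rsp":{"g":4,"jz":23},"y":53}
After op 20 (replace /db/3 36): {"db":[57,92,64,36,38],"kpy":{"f":57,"ken":47},"rsp":{"g":4,"jz":23},"y":53}
After op 21 (replace /db 78): {"db":78,"kpy":{"f":57,"ken":47},"rsp":{"g":4,"jz":23},"y":53}

Answer: {"db":78,"kpy":{"f":57,"ken":47},"rsp":{"g":4,"jz":23},"y":53}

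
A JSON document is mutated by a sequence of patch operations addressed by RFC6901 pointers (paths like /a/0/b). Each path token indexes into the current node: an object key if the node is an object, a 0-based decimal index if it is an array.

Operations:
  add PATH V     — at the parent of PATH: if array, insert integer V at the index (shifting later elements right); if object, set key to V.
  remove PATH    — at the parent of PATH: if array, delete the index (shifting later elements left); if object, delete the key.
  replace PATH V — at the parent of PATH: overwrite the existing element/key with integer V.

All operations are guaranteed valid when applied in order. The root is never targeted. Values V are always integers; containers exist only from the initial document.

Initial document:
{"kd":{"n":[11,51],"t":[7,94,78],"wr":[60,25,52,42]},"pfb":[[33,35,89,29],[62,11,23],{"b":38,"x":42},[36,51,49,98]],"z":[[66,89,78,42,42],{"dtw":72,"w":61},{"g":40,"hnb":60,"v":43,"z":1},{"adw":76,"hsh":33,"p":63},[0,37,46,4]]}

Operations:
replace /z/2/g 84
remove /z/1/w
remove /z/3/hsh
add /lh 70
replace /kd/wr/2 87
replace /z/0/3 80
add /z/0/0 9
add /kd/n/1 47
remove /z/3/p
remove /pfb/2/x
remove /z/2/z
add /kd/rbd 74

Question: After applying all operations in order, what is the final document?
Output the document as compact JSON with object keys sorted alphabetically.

After op 1 (replace /z/2/g 84): {"kd":{"n":[11,51],"t":[7,94,78],"wr":[60,25,52,42]},"pfb":[[33,35,89,29],[62,11,23],{"b":38,"x":42},[36,51,49,98]],"z":[[66,89,78,42,42],{"dtw":72,"w":61},{"g":84,"hnb":60,"v":43,"z":1},{"adw":76,"hsh":33,"p":63},[0,37,46,4]]}
After op 2 (remove /z/1/w): {"kd":{"n":[11,51],"t":[7,94,78],"wr":[60,25,52,42]},"pfb":[[33,35,89,29],[62,11,23],{"b":38,"x":42},[36,51,49,98]],"z":[[66,89,78,42,42],{"dtw":72},{"g":84,"hnb":60,"v":43,"z":1},{"adw":76,"hsh":33,"p":63},[0,37,46,4]]}
After op 3 (remove /z/3/hsh): {"kd":{"n":[11,51],"t":[7,94,78],"wr":[60,25,52,42]},"pfb":[[33,35,89,29],[62,11,23],{"b":38,"x":42},[36,51,49,98]],"z":[[66,89,78,42,42],{"dtw":72},{"g":84,"hnb":60,"v":43,"z":1},{"adw":76,"p":63},[0,37,46,4]]}
After op 4 (add /lh 70): {"kd":{"n":[11,51],"t":[7,94,78],"wr":[60,25,52,42]},"lh":70,"pfb":[[33,35,89,29],[62,11,23],{"b":38,"x":42},[36,51,49,98]],"z":[[66,89,78,42,42],{"dtw":72},{"g":84,"hnb":60,"v":43,"z":1},{"adw":76,"p":63},[0,37,46,4]]}
After op 5 (replace /kd/wr/2 87): {"kd":{"n":[11,51],"t":[7,94,78],"wr":[60,25,87,42]},"lh":70,"pfb":[[33,35,89,29],[62,11,23],{"b":38,"x":42},[36,51,49,98]],"z":[[66,89,78,42,42],{"dtw":72},{"g":84,"hnb":60,"v":43,"z":1},{"adw":76,"p":63},[0,37,46,4]]}
After op 6 (replace /z/0/3 80): {"kd":{"n":[11,51],"t":[7,94,78],"wr":[60,25,87,42]},"lh":70,"pfb":[[33,35,89,29],[62,11,23],{"b":38,"x":42},[36,51,49,98]],"z":[[66,89,78,80,42],{"dtw":72},{"g":84,"hnb":60,"v":43,"z":1},{"adw":76,"p":63},[0,37,46,4]]}
After op 7 (add /z/0/0 9): {"kd":{"n":[11,51],"t":[7,94,78],"wr":[60,25,87,42]},"lh":70,"pfb":[[33,35,89,29],[62,11,23],{"b":38,"x":42},[36,51,49,98]],"z":[[9,66,89,78,80,42],{"dtw":72},{"g":84,"hnb":60,"v":43,"z":1},{"adw":76,"p":63},[0,37,46,4]]}
After op 8 (add /kd/n/1 47): {"kd":{"n":[11,47,51],"t":[7,94,78],"wr":[60,25,87,42]},"lh":70,"pfb":[[33,35,89,29],[62,11,23],{"b":38,"x":42},[36,51,49,98]],"z":[[9,66,89,78,80,42],{"dtw":72},{"g":84,"hnb":60,"v":43,"z":1},{"adw":76,"p":63},[0,37,46,4]]}
After op 9 (remove /z/3/p): {"kd":{"n":[11,47,51],"t":[7,94,78],"wr":[60,25,87,42]},"lh":70,"pfb":[[33,35,89,29],[62,11,23],{"b":38,"x":42},[36,51,49,98]],"z":[[9,66,89,78,80,42],{"dtw":72},{"g":84,"hnb":60,"v":43,"z":1},{"adw":76},[0,37,46,4]]}
After op 10 (remove /pfb/2/x): {"kd":{"n":[11,47,51],"t":[7,94,78],"wr":[60,25,87,42]},"lh":70,"pfb":[[33,35,89,29],[62,11,23],{"b":38},[36,51,49,98]],"z":[[9,66,89,78,80,42],{"dtw":72},{"g":84,"hnb":60,"v":43,"z":1},{"adw":76},[0,37,46,4]]}
After op 11 (remove /z/2/z): {"kd":{"n":[11,47,51],"t":[7,94,78],"wr":[60,25,87,42]},"lh":70,"pfb":[[33,35,89,29],[62,11,23],{"b":38},[36,51,49,98]],"z":[[9,66,89,78,80,42],{"dtw":72},{"g":84,"hnb":60,"v":43},{"adw":76},[0,37,46,4]]}
After op 12 (add /kd/rbd 74): {"kd":{"n":[11,47,51],"rbd":74,"t":[7,94,78],"wr":[60,25,87,42]},"lh":70,"pfb":[[33,35,89,29],[62,11,23],{"b":38},[36,51,49,98]],"z":[[9,66,89,78,80,42],{"dtw":72},{"g":84,"hnb":60,"v":43},{"adw":76},[0,37,46,4]]}

Answer: {"kd":{"n":[11,47,51],"rbd":74,"t":[7,94,78],"wr":[60,25,87,42]},"lh":70,"pfb":[[33,35,89,29],[62,11,23],{"b":38},[36,51,49,98]],"z":[[9,66,89,78,80,42],{"dtw":72},{"g":84,"hnb":60,"v":43},{"adw":76},[0,37,46,4]]}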